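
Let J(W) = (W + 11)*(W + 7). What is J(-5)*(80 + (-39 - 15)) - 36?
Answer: 276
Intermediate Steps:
J(W) = (7 + W)*(11 + W) (J(W) = (11 + W)*(7 + W) = (7 + W)*(11 + W))
J(-5)*(80 + (-39 - 15)) - 36 = (77 + (-5)² + 18*(-5))*(80 + (-39 - 15)) - 36 = (77 + 25 - 90)*(80 - 54) - 36 = 12*26 - 36 = 312 - 36 = 276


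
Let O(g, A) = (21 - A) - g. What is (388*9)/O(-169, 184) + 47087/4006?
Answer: 2378579/4006 ≈ 593.75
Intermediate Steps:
O(g, A) = 21 - A - g
(388*9)/O(-169, 184) + 47087/4006 = (388*9)/(21 - 1*184 - 1*(-169)) + 47087/4006 = 3492/(21 - 184 + 169) + 47087*(1/4006) = 3492/6 + 47087/4006 = 3492*(1/6) + 47087/4006 = 582 + 47087/4006 = 2378579/4006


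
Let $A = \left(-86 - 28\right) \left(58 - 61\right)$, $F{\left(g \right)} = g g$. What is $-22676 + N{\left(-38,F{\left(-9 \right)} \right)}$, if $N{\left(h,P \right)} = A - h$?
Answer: $-22296$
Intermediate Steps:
$F{\left(g \right)} = g^{2}$
$A = 342$ ($A = \left(-114\right) \left(-3\right) = 342$)
$N{\left(h,P \right)} = 342 - h$
$-22676 + N{\left(-38,F{\left(-9 \right)} \right)} = -22676 + \left(342 - -38\right) = -22676 + \left(342 + 38\right) = -22676 + 380 = -22296$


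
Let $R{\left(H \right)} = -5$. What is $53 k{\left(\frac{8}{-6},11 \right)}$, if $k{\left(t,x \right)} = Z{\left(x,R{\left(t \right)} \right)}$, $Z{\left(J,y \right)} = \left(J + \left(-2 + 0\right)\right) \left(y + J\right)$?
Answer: $2862$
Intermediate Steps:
$Z{\left(J,y \right)} = \left(-2 + J\right) \left(J + y\right)$ ($Z{\left(J,y \right)} = \left(J - 2\right) \left(J + y\right) = \left(-2 + J\right) \left(J + y\right)$)
$k{\left(t,x \right)} = 10 + x^{2} - 7 x$ ($k{\left(t,x \right)} = x^{2} - 2 x - -10 + x \left(-5\right) = x^{2} - 2 x + 10 - 5 x = 10 + x^{2} - 7 x$)
$53 k{\left(\frac{8}{-6},11 \right)} = 53 \left(10 + 11^{2} - 77\right) = 53 \left(10 + 121 - 77\right) = 53 \cdot 54 = 2862$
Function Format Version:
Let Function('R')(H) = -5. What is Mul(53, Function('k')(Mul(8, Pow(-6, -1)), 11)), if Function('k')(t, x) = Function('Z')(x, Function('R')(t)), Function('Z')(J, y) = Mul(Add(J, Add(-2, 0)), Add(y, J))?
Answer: 2862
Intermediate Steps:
Function('Z')(J, y) = Mul(Add(-2, J), Add(J, y)) (Function('Z')(J, y) = Mul(Add(J, -2), Add(J, y)) = Mul(Add(-2, J), Add(J, y)))
Function('k')(t, x) = Add(10, Pow(x, 2), Mul(-7, x)) (Function('k')(t, x) = Add(Pow(x, 2), Mul(-2, x), Mul(-2, -5), Mul(x, -5)) = Add(Pow(x, 2), Mul(-2, x), 10, Mul(-5, x)) = Add(10, Pow(x, 2), Mul(-7, x)))
Mul(53, Function('k')(Mul(8, Pow(-6, -1)), 11)) = Mul(53, Add(10, Pow(11, 2), Mul(-7, 11))) = Mul(53, Add(10, 121, -77)) = Mul(53, 54) = 2862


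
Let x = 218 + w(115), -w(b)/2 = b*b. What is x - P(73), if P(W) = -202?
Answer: -26030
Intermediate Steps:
w(b) = -2*b**2 (w(b) = -2*b*b = -2*b**2)
x = -26232 (x = 218 - 2*115**2 = 218 - 2*13225 = 218 - 26450 = -26232)
x - P(73) = -26232 - 1*(-202) = -26232 + 202 = -26030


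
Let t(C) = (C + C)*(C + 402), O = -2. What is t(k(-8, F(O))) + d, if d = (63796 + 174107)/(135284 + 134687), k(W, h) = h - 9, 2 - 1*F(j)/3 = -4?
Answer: 1997483361/269971 ≈ 7398.9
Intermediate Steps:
F(j) = 18 (F(j) = 6 - 3*(-4) = 6 + 12 = 18)
k(W, h) = -9 + h
d = 237903/269971 ≈ 0.88122
t(C) = 2*C*(402 + C) (t(C) = (2*C)*(402 + C) = 2*C*(402 + C))
t(k(-8, F(O))) + d = 2*(-9 + 18)*(402 + (-9 + 18)) + 237903/269971 = 2*9*(402 + 9) + 237903/269971 = 2*9*411 + 237903/269971 = 7398 + 237903/269971 = 1997483361/269971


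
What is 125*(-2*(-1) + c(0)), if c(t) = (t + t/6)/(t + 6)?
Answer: 250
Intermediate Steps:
c(t) = 7*t/(6*(6 + t)) (c(t) = (t + t*(⅙))/(6 + t) = (t + t/6)/(6 + t) = (7*t/6)/(6 + t) = 7*t/(6*(6 + t)))
125*(-2*(-1) + c(0)) = 125*(-2*(-1) + (7/6)*0/(6 + 0)) = 125*(2 + (7/6)*0/6) = 125*(2 + (7/6)*0*(⅙)) = 125*(2 + 0) = 125*2 = 250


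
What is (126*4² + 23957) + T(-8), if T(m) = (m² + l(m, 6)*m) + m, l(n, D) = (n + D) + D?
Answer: 25997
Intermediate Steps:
l(n, D) = n + 2*D (l(n, D) = (D + n) + D = n + 2*D)
T(m) = m + m² + m*(12 + m) (T(m) = (m² + (m + 2*6)*m) + m = (m² + (m + 12)*m) + m = (m² + (12 + m)*m) + m = (m² + m*(12 + m)) + m = m + m² + m*(12 + m))
(126*4² + 23957) + T(-8) = (126*4² + 23957) - 8*(13 + 2*(-8)) = (126*16 + 23957) - 8*(13 - 16) = (2016 + 23957) - 8*(-3) = 25973 + 24 = 25997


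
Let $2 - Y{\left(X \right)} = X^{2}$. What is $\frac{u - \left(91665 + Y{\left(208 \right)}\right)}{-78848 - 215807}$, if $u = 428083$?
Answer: $- \frac{75936}{58931} \approx -1.2886$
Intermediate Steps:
$Y{\left(X \right)} = 2 - X^{2}$
$\frac{u - \left(91665 + Y{\left(208 \right)}\right)}{-78848 - 215807} = \frac{428083 - \left(91667 - 43264\right)}{-78848 - 215807} = \frac{428083 - \left(91667 - 43264\right)}{-294655} = \left(428083 - 48403\right) \left(- \frac{1}{294655}\right) = 379680 \left(- \frac{1}{294655}\right) = - \frac{75936}{58931}$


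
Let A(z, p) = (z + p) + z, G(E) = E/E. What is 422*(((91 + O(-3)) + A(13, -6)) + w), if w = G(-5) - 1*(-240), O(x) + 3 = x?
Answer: 146012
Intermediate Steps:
G(E) = 1
O(x) = -3 + x
A(z, p) = p + 2*z (A(z, p) = (p + z) + z = p + 2*z)
w = 241 (w = 1 - 1*(-240) = 1 + 240 = 241)
422*(((91 + O(-3)) + A(13, -6)) + w) = 422*(((91 + (-3 - 3)) + (-6 + 2*13)) + 241) = 422*(((91 - 6) + (-6 + 26)) + 241) = 422*((85 + 20) + 241) = 422*(105 + 241) = 422*346 = 146012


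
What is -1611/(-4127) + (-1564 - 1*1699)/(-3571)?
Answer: 19219282/14737517 ≈ 1.3041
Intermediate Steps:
-1611/(-4127) + (-1564 - 1*1699)/(-3571) = -1611*(-1/4127) + (-1564 - 1699)*(-1/3571) = 1611/4127 - 3263*(-1/3571) = 1611/4127 + 3263/3571 = 19219282/14737517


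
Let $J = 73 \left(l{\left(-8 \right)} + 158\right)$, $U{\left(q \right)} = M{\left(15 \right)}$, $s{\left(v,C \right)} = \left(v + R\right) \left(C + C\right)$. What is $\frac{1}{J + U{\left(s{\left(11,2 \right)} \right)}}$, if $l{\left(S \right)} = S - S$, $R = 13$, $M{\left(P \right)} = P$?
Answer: $\frac{1}{11549} \approx 8.6588 \cdot 10^{-5}$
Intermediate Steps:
$s{\left(v,C \right)} = 2 C \left(13 + v\right)$ ($s{\left(v,C \right)} = \left(v + 13\right) \left(C + C\right) = \left(13 + v\right) 2 C = 2 C \left(13 + v\right)$)
$U{\left(q \right)} = 15$
$l{\left(S \right)} = 0$
$J = 11534$ ($J = 73 \left(0 + 158\right) = 73 \cdot 158 = 11534$)
$\frac{1}{J + U{\left(s{\left(11,2 \right)} \right)}} = \frac{1}{11534 + 15} = \frac{1}{11549}$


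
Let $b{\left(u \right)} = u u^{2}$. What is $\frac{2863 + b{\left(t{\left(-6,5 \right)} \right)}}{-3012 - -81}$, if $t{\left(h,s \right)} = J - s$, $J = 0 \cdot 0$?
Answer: $- \frac{2738}{2931} \approx -0.93415$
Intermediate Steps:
$J = 0$
$t{\left(h,s \right)} = - s$ ($t{\left(h,s \right)} = 0 - s = - s$)
$b{\left(u \right)} = u^{3}$
$\frac{2863 + b{\left(t{\left(-6,5 \right)} \right)}}{-3012 - -81} = \frac{2863 + \left(\left(-1\right) 5\right)^{3}}{-3012 - -81} = \frac{2863 + \left(-5\right)^{3}}{-3012 + 81} = \frac{2863 - 125}{-2931} = 2738 \left(- \frac{1}{2931}\right) = - \frac{2738}{2931}$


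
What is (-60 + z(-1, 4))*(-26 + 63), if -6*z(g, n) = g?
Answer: -13283/6 ≈ -2213.8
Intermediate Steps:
z(g, n) = -g/6
(-60 + z(-1, 4))*(-26 + 63) = (-60 - 1/6*(-1))*(-26 + 63) = (-60 + 1/6)*37 = -359/6*37 = -13283/6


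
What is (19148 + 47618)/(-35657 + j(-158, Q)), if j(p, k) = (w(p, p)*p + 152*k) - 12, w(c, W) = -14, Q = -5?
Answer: -66766/34217 ≈ -1.9513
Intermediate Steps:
j(p, k) = -12 - 14*p + 152*k (j(p, k) = (-14*p + 152*k) - 12 = -12 - 14*p + 152*k)
(19148 + 47618)/(-35657 + j(-158, Q)) = (19148 + 47618)/(-35657 + (-12 - 14*(-158) + 152*(-5))) = 66766/(-35657 + (-12 + 2212 - 760)) = 66766/(-35657 + 1440) = 66766/(-34217) = 66766*(-1/34217) = -66766/34217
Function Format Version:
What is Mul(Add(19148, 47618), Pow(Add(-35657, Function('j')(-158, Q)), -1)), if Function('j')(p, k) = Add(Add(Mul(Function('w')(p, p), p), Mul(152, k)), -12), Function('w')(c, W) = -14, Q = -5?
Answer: Rational(-66766, 34217) ≈ -1.9513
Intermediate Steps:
Function('j')(p, k) = Add(-12, Mul(-14, p), Mul(152, k)) (Function('j')(p, k) = Add(Add(Mul(-14, p), Mul(152, k)), -12) = Add(-12, Mul(-14, p), Mul(152, k)))
Mul(Add(19148, 47618), Pow(Add(-35657, Function('j')(-158, Q)), -1)) = Mul(Add(19148, 47618), Pow(Add(-35657, Add(-12, Mul(-14, -158), Mul(152, -5))), -1)) = Mul(66766, Pow(Add(-35657, Add(-12, 2212, -760)), -1)) = Mul(66766, Pow(Add(-35657, 1440), -1)) = Mul(66766, Pow(-34217, -1)) = Mul(66766, Rational(-1, 34217)) = Rational(-66766, 34217)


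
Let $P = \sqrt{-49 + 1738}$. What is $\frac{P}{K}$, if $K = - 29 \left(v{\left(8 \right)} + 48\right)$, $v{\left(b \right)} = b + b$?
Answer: $- \frac{\sqrt{1689}}{1856} \approx -0.022143$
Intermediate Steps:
$v{\left(b \right)} = 2 b$
$K = -1856$ ($K = - 29 \left(2 \cdot 8 + 48\right) = - 29 \left(16 + 48\right) = \left(-29\right) 64 = -1856$)
$P = \sqrt{1689} \approx 41.097$
$\frac{P}{K} = \frac{\sqrt{1689}}{-1856} = \sqrt{1689} \left(- \frac{1}{1856}\right) = - \frac{\sqrt{1689}}{1856}$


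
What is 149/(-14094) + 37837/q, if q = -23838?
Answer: -1542605/965439 ≈ -1.5978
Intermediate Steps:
149/(-14094) + 37837/q = 149/(-14094) + 37837/(-23838) = 149*(-1/14094) + 37837*(-1/23838) = -149/14094 - 37837/23838 = -1542605/965439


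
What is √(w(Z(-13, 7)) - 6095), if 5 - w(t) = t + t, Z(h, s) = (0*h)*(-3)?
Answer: I*√6090 ≈ 78.038*I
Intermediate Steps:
Z(h, s) = 0 (Z(h, s) = 0*(-3) = 0)
w(t) = 5 - 2*t (w(t) = 5 - (t + t) = 5 - 2*t)
√(w(Z(-13, 7)) - 6095) = √((5 - 2*0) - 6095) = √((5 + 0) - 6095) = √(5 - 6095) = √(-6090) = I*√6090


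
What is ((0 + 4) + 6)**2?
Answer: 100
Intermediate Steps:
((0 + 4) + 6)**2 = (4 + 6)**2 = 10**2 = 100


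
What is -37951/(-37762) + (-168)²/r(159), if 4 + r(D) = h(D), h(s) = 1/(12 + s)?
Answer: -182224971115/25791446 ≈ -7065.3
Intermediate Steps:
r(D) = -4 + 1/(12 + D)
-37951/(-37762) + (-168)²/r(159) = -37951/(-37762) + (-168)²/(((-47 - 4*159)/(12 + 159))) = -37951*(-1/37762) + 28224/(((-47 - 636)/171)) = 37951/37762 + 28224/(((1/171)*(-683))) = 37951/37762 + 28224/(-683/171) = 37951/37762 + 28224*(-171/683) = 37951/37762 - 4826304/683 = -182224971115/25791446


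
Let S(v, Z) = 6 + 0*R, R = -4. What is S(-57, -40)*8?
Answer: 48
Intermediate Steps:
S(v, Z) = 6 (S(v, Z) = 6 + 0*(-4) = 6 + 0 = 6)
S(-57, -40)*8 = 6*8 = 48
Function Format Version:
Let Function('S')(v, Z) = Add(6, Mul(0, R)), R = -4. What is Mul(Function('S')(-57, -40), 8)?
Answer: 48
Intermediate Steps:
Function('S')(v, Z) = 6 (Function('S')(v, Z) = Add(6, Mul(0, -4)) = Add(6, 0) = 6)
Mul(Function('S')(-57, -40), 8) = Mul(6, 8) = 48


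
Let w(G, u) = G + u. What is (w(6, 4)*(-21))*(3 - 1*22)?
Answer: 3990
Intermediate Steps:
(w(6, 4)*(-21))*(3 - 1*22) = ((6 + 4)*(-21))*(3 - 1*22) = (10*(-21))*(3 - 22) = -210*(-19) = 3990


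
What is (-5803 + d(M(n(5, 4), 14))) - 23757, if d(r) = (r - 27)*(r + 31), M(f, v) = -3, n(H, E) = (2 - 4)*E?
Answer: -30400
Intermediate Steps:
n(H, E) = -2*E
d(r) = (-27 + r)*(31 + r)
(-5803 + d(M(n(5, 4), 14))) - 23757 = (-5803 + (-837 + (-3)**2 + 4*(-3))) - 23757 = (-5803 + (-837 + 9 - 12)) - 23757 = (-5803 - 840) - 23757 = -6643 - 23757 = -30400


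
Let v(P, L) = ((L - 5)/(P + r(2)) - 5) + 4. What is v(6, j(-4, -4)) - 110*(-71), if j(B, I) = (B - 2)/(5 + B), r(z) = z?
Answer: 62461/8 ≈ 7807.6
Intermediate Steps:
j(B, I) = (-2 + B)/(5 + B)
v(P, L) = -1 + (-5 + L)/(2 + P) (v(P, L) = ((L - 5)/(P + 2) - 5) + 4 = ((-5 + L)/(2 + P) - 5) + 4 = (-5 + (-5 + L)/(2 + P)) + 4 = -1 + (-5 + L)/(2 + P))
v(6, j(-4, -4)) - 110*(-71) = (-7 + (-2 - 4)/(5 - 4) - 1*6)/(2 + 6) - 110*(-71) = (-7 - 6/1 - 6)/8 + 7810 = (-7 + 1*(-6) - 6)/8 + 7810 = (-7 - 6 - 6)/8 + 7810 = (⅛)*(-19) + 7810 = -19/8 + 7810 = 62461/8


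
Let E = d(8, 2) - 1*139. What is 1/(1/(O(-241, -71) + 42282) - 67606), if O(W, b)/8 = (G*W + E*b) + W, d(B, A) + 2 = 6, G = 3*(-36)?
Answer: -325258/21989392347 ≈ -1.4792e-5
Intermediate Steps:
G = -108
d(B, A) = 4 (d(B, A) = -2 + 6 = 4)
E = -135 (E = 4 - 1*139 = 4 - 139 = -135)
O(W, b) = -1080*b - 856*W (O(W, b) = 8*((-108*W - 135*b) + W) = 8*((-135*b - 108*W) + W) = 8*(-135*b - 107*W) = -1080*b - 856*W)
1/(1/(O(-241, -71) + 42282) - 67606) = 1/(1/((-1080*(-71) - 856*(-241)) + 42282) - 67606) = 1/(1/((76680 + 206296) + 42282) - 67606) = 1/(1/(282976 + 42282) - 67606) = 1/(1/325258 - 67606) = 1/(-21989392347/325258) = -325258/21989392347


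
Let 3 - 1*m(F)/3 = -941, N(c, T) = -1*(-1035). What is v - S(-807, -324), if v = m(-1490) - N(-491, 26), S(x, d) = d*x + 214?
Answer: -259885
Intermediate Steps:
N(c, T) = 1035
m(F) = 2832 (m(F) = 9 - 3*(-941) = 9 + 2823 = 2832)
S(x, d) = 214 + d*x
v = 1797 (v = 2832 - 1*1035 = 2832 - 1035 = 1797)
v - S(-807, -324) = 1797 - (214 - 324*(-807)) = 1797 - (214 + 261468) = 1797 - 1*261682 = 1797 - 261682 = -259885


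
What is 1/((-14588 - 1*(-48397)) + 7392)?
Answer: 1/41201 ≈ 2.4271e-5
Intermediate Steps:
1/((-14588 - 1*(-48397)) + 7392) = 1/((-14588 + 48397) + 7392) = 1/(33809 + 7392) = 1/41201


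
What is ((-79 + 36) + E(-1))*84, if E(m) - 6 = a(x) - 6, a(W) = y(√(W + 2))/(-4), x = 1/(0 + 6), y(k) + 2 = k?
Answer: -3570 - 7*√78/2 ≈ -3600.9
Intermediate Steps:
y(k) = -2 + k
x = ⅙ (x = 1/6 = ⅙ ≈ 0.16667)
a(W) = ½ - √(2 + W)/4 (a(W) = (-2 + √(W + 2))/(-4) = (-2 + √(2 + W))*(-¼) = ½ - √(2 + W)/4)
E(m) = ½ - √78/24 (E(m) = 6 + ((½ - √(2 + ⅙)/4) - 6) = 6 + ((½ - √78/24) - 6) = 6 + (-11/2 - √78/24) = ½ - √78/24)
((-79 + 36) + E(-1))*84 = ((-79 + 36) + (½ - √78/24))*84 = (-43 + (½ - √78/24))*84 = (-85/2 - √78/24)*84 = -3570 - 7*√78/2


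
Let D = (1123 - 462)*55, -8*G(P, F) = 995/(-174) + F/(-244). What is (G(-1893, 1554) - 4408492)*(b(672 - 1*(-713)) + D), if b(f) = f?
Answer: -588639813084725/3538 ≈ -1.6638e+11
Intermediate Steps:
G(P, F) = 995/1392 + F/1952 (G(P, F) = -(995/(-174) + F/(-244))/8 = -(995*(-1/174) + F*(-1/244))/8 = -(-995/174 - F/244)/8 = 995/1392 + F/1952)
D = 36355 (D = 661*55 = 36355)
(G(-1893, 1554) - 4408492)*(b(672 - 1*(-713)) + D) = ((995/1392 + (1/1952)*1554) - 4408492)*((672 - 1*(-713)) + 36355) = ((995/1392 + 777/976) - 4408492)*((672 + 713) + 36355) = (64147/42456 - 4408492)*(1385 + 36355) = -187166872205/42456*37740 = -588639813084725/3538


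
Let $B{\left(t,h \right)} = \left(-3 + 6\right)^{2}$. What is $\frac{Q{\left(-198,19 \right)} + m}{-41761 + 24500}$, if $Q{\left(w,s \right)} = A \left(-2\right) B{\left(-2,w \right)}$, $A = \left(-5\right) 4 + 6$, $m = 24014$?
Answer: $- \frac{24266}{17261} \approx -1.4058$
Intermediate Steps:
$A = -14$ ($A = -20 + 6 = -14$)
$B{\left(t,h \right)} = 9$ ($B{\left(t,h \right)} = 3^{2} = 9$)
$Q{\left(w,s \right)} = 252$ ($Q{\left(w,s \right)} = \left(-14\right) \left(-2\right) 9 = 28 \cdot 9 = 252$)
$\frac{Q{\left(-198,19 \right)} + m}{-41761 + 24500} = \frac{252 + 24014}{-41761 + 24500} = \frac{24266}{-17261} = 24266 \left(- \frac{1}{17261}\right) = - \frac{24266}{17261}$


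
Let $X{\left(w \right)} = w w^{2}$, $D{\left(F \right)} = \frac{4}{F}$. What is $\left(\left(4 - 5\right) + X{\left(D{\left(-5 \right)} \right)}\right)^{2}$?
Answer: $\frac{35721}{15625} \approx 2.2861$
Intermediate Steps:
$X{\left(w \right)} = w^{3}$
$\left(\left(4 - 5\right) + X{\left(D{\left(-5 \right)} \right)}\right)^{2} = \left(\left(4 - 5\right) + \left(\frac{4}{-5}\right)^{3}\right)^{2} = \left(\left(4 - 5\right) + \left(4 \left(- \frac{1}{5}\right)\right)^{3}\right)^{2} = \left(-1 + \left(- \frac{4}{5}\right)^{3}\right)^{2} = \left(-1 - \frac{64}{125}\right)^{2} = \left(- \frac{189}{125}\right)^{2} = \frac{35721}{15625}$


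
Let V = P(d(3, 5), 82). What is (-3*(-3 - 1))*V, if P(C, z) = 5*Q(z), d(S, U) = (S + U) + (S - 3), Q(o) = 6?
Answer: 360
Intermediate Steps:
d(S, U) = -3 + U + 2*S (d(S, U) = (S + U) + (-3 + S) = -3 + U + 2*S)
P(C, z) = 30 (P(C, z) = 5*6 = 30)
V = 30
(-3*(-3 - 1))*V = -3*(-3 - 1)*30 = -3*(-4)*30 = -1*(-12)*30 = 12*30 = 360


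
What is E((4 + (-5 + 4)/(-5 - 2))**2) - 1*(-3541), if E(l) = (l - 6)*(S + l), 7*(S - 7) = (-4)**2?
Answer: 9210853/2401 ≈ 3836.3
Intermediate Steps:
S = 65/7 (S = 7 + (1/7)*(-4)**2 = 7 + (1/7)*16 = 7 + 16/7 = 65/7 ≈ 9.2857)
E(l) = (-6 + l)*(65/7 + l) (E(l) = (l - 6)*(65/7 + l) = (-6 + l)*(65/7 + l))
E((4 + (-5 + 4)/(-5 - 2))**2) - 1*(-3541) = (-390/7 + ((4 + (-5 + 4)/(-5 - 2))**2)**2 + 23*(4 + (-5 + 4)/(-5 - 2))**2/7) - 1*(-3541) = (-390/7 + ((4 - 1/(-7))**2)**2 + 23*(4 - 1/(-7))**2/7) + 3541 = (-390/7 + ((4 - 1*(-1/7))**2)**2 + 23*(4 - 1*(-1/7))**2/7) + 3541 = (-390/7 + ((4 + 1/7)**2)**2 + 23*(4 + 1/7)**2/7) + 3541 = (-390/7 + ((29/7)**2)**2 + 23*(29/7)**2/7) + 3541 = (-390/7 + (841/49)**2 + (23/7)*(841/49)) + 3541 = (-390/7 + 707281/2401 + 19343/343) + 3541 = 708912/2401 + 3541 = 9210853/2401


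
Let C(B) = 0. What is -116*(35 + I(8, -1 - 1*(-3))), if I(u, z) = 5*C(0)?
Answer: -4060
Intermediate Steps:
I(u, z) = 0 (I(u, z) = 5*0 = 0)
-116*(35 + I(8, -1 - 1*(-3))) = -116*(35 + 0) = -116*35 = -4060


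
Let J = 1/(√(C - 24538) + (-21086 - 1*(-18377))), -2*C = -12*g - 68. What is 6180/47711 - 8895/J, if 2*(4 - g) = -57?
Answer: 1149670741785/47711 - 26685*I*√2701 ≈ 2.4097e+7 - 1.3869e+6*I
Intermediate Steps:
g = 65/2 (g = 4 - ½*(-57) = 4 + 57/2 = 65/2 ≈ 32.500)
C = 229 (C = -(-12*65/2 - 68)/2 = -(-390 - 68)/2 = -½*(-458) = 229)
J = 1/(-2709 + 3*I*√2701) (J = 1/(√(229 - 24538) + (-21086 - 1*(-18377))) = 1/(√(-24309) + (-21086 + 18377)) = 1/(3*I*√2701 - 2709) = 1/(-2709 + 3*I*√2701) ≈ -0.00036792 - 2.1175e-5*I)
6180/47711 - 8895/J = 6180/47711 - 8895/(-301/818110 - I*√2701/2454330)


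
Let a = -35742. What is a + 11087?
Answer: -24655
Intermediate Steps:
a + 11087 = -35742 + 11087 = -24655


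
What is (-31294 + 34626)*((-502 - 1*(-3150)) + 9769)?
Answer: 41373444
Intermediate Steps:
(-31294 + 34626)*((-502 - 1*(-3150)) + 9769) = 3332*((-502 + 3150) + 9769) = 3332*(2648 + 9769) = 3332*12417 = 41373444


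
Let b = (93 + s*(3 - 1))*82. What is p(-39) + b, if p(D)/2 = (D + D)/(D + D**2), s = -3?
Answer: 135544/19 ≈ 7133.9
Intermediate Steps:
p(D) = 4*D/(D + D**2) (p(D) = 2*((D + D)/(D + D**2)) = 2*((2*D)/(D + D**2)) = 2*(2*D/(D + D**2)) = 4*D/(D + D**2))
b = 7134 (b = (93 - 3*(3 - 1))*82 = (93 - 3*2)*82 = (93 - 6)*82 = 87*82 = 7134)
p(-39) + b = 4/(1 - 39) + 7134 = 4/(-38) + 7134 = 4*(-1/38) + 7134 = -2/19 + 7134 = 135544/19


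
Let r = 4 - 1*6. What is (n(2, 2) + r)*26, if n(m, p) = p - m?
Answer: -52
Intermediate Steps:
r = -2 (r = 4 - 6 = -2)
(n(2, 2) + r)*26 = ((2 - 1*2) - 2)*26 = ((2 - 2) - 2)*26 = (0 - 2)*26 = -2*26 = -52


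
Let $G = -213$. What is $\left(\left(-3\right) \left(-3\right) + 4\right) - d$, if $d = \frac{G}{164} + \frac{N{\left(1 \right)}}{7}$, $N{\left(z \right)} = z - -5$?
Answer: $\frac{15431}{1148} \approx 13.442$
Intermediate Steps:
$N{\left(z \right)} = 5 + z$ ($N{\left(z \right)} = z + 5 = 5 + z$)
$d = - \frac{507}{1148}$ ($d = - \frac{213}{164} + \frac{5 + 1}{7} = \left(-213\right) \frac{1}{164} + 6 \cdot \frac{1}{7} = - \frac{213}{164} + \frac{6}{7} = - \frac{507}{1148} \approx -0.44164$)
$\left(\left(-3\right) \left(-3\right) + 4\right) - d = \left(\left(-3\right) \left(-3\right) + 4\right) - - \frac{507}{1148} = \left(9 + 4\right) + \frac{507}{1148} = 13 + \frac{507}{1148} = \frac{15431}{1148}$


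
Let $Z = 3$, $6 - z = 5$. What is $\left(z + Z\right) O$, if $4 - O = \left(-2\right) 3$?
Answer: $40$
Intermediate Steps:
$z = 1$ ($z = 6 - 5 = 1$)
$O = 10$ ($O = 4 - \left(-2\right) 3 = 4 - -6 = 4 + 6 = 10$)
$\left(z + Z\right) O = \left(1 + 3\right) 10 = 4 \cdot 10 = 40$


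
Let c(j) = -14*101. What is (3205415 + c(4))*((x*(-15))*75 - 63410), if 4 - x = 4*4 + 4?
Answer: -145493685410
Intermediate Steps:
x = -16 (x = 4 - (4*4 + 4) = 4 - (16 + 4) = 4 - 1*20 = 4 - 20 = -16)
c(j) = -1414
(3205415 + c(4))*((x*(-15))*75 - 63410) = (3205415 - 1414)*(-16*(-15)*75 - 63410) = 3204001*(240*75 - 63410) = 3204001*(18000 - 63410) = 3204001*(-45410) = -145493685410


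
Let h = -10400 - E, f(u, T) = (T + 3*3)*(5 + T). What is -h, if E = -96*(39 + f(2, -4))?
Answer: 6176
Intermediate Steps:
f(u, T) = (5 + T)*(9 + T) (f(u, T) = (T + 9)*(5 + T) = (9 + T)*(5 + T) = (5 + T)*(9 + T))
E = -4224 (E = -96*(39 + (45 + (-4)² + 14*(-4))) = -96*(39 + (45 + 16 - 56)) = -96*(39 + 5) = -96*44 = -4224)
h = -6176 (h = -10400 - 1*(-4224) = -10400 + 4224 = -6176)
-h = -1*(-6176) = 6176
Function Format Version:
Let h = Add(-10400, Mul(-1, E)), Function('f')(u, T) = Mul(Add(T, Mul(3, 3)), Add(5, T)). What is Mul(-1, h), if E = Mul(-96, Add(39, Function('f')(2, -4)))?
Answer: 6176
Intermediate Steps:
Function('f')(u, T) = Mul(Add(5, T), Add(9, T)) (Function('f')(u, T) = Mul(Add(T, 9), Add(5, T)) = Mul(Add(9, T), Add(5, T)) = Mul(Add(5, T), Add(9, T)))
E = -4224 (E = Mul(-96, Add(39, Add(45, Pow(-4, 2), Mul(14, -4)))) = Mul(-96, Add(39, Add(45, 16, -56))) = Mul(-96, Add(39, 5)) = Mul(-96, 44) = -4224)
h = -6176 (h = Add(-10400, Mul(-1, -4224)) = Add(-10400, 4224) = -6176)
Mul(-1, h) = Mul(-1, -6176) = 6176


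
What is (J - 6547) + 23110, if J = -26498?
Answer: -9935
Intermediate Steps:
(J - 6547) + 23110 = (-26498 - 6547) + 23110 = -33045 + 23110 = -9935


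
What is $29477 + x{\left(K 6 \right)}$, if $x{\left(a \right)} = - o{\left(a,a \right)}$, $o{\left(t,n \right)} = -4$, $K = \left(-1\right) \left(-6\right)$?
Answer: $29481$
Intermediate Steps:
$K = 6$
$x{\left(a \right)} = 4$ ($x{\left(a \right)} = \left(-1\right) \left(-4\right) = 4$)
$29477 + x{\left(K 6 \right)} = 29477 + 4 = 29481$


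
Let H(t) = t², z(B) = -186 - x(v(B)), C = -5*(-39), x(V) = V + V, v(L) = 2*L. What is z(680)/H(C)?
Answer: -2906/38025 ≈ -0.076423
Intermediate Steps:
x(V) = 2*V
C = 195
z(B) = -186 - 4*B (z(B) = -186 - 2*2*B = -186 - 4*B)
z(680)/H(C) = (-186 - 4*680)/(195²) = (-186 - 2720)/38025 = -2906*1/38025 = -2906/38025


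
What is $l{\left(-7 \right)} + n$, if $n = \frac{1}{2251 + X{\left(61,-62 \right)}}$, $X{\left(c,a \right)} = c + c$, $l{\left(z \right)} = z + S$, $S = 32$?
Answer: $\frac{59326}{2373} \approx 25.0$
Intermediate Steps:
$l{\left(z \right)} = 32 + z$ ($l{\left(z \right)} = z + 32 = 32 + z$)
$X{\left(c,a \right)} = 2 c$
$n = \frac{1}{2373}$ ($n = \frac{1}{2251 + 2 \cdot 61} = \frac{1}{2251 + 122} = \frac{1}{2373} \approx 0.00042141$)
$l{\left(-7 \right)} + n = \left(32 - 7\right) + \frac{1}{2373} = 25 + \frac{1}{2373} = \frac{59326}{2373}$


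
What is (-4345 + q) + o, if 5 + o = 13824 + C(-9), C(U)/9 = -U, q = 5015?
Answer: 14570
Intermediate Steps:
C(U) = -9*U (C(U) = 9*(-U) = -9*U)
o = 13900 (o = -5 + (13824 - 9*(-9)) = -5 + (13824 + 81) = -5 + 13905 = 13900)
(-4345 + q) + o = (-4345 + 5015) + 13900 = 670 + 13900 = 14570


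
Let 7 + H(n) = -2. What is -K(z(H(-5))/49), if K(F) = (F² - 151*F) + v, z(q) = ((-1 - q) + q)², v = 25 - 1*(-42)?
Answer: -153469/2401 ≈ -63.919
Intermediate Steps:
v = 67 (v = 25 + 42 = 67)
H(n) = -9 (H(n) = -7 - 2 = -9)
z(q) = 1 (z(q) = (-1)² = 1)
K(F) = 67 + F² - 151*F (K(F) = (F² - 151*F) + 67 = 67 + F² - 151*F)
-K(z(H(-5))/49) = -(67 + (1/49)² - 151/49) = -(67 + (1*(1/49))² - 151/49) = -(67 + (1/49)² - 151*1/49) = -(67 + 1/2401 - 151/49) = -1*153469/2401 = -153469/2401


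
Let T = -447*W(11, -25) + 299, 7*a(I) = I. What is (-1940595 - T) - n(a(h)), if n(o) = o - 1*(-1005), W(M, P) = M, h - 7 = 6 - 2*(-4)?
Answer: -1936985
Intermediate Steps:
h = 21 (h = 7 + (6 - 2*(-4)) = 7 + (6 + 8) = 7 + 14 = 21)
a(I) = I/7
T = -4618 (T = -447*11 + 299 = -4917 + 299 = -4618)
n(o) = 1005 + o (n(o) = o + 1005 = 1005 + o)
(-1940595 - T) - n(a(h)) = (-1940595 - 1*(-4618)) - (1005 + (1/7)*21) = (-1940595 + 4618) - (1005 + 3) = -1935977 - 1*1008 = -1935977 - 1008 = -1936985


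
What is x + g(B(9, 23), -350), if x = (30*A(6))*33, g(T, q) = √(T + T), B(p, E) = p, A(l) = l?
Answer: 5940 + 3*√2 ≈ 5944.2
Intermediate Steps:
g(T, q) = √2*√T (g(T, q) = √(2*T) = √2*√T)
x = 5940 (x = (30*6)*33 = 180*33 = 5940)
x + g(B(9, 23), -350) = 5940 + √2*√9 = 5940 + √2*3 = 5940 + 3*√2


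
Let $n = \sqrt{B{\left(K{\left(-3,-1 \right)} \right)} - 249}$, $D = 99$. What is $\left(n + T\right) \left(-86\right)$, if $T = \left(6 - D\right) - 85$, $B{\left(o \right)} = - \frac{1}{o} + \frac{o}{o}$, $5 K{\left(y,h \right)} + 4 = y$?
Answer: $15308 - \frac{86 i \sqrt{12117}}{7} \approx 15308.0 - 1352.4 i$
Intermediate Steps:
$K{\left(y,h \right)} = - \frac{4}{5} + \frac{y}{5}$
$B{\left(o \right)} = 1 - \frac{1}{o}$ ($B{\left(o \right)} = - \frac{1}{o} + 1 = 1 - \frac{1}{o}$)
$n = \frac{i \sqrt{12117}}{7}$ ($n = \sqrt{\frac{-1 + \left(- \frac{4}{5} + \frac{1}{5} \left(-3\right)\right)}{- \frac{4}{5} + \frac{1}{5} \left(-3\right)} - 249} = \sqrt{\frac{-1 - \frac{7}{5}}{- \frac{4}{5} - \frac{3}{5}} - 249} = \sqrt{\frac{-1 - \frac{7}{5}}{- \frac{7}{5}} - 249} = \sqrt{\left(- \frac{5}{7}\right) \left(- \frac{12}{5}\right) - 249} = \sqrt{\frac{12}{7} - 249} = \sqrt{- \frac{1731}{7}} = \frac{i \sqrt{12117}}{7} \approx 15.725 i$)
$T = -178$ ($T = \left(6 - 99\right) - 85 = -93 - 85 = -178$)
$\left(n + T\right) \left(-86\right) = \left(\frac{i \sqrt{12117}}{7} - 178\right) \left(-86\right) = \left(-178 + \frac{i \sqrt{12117}}{7}\right) \left(-86\right) = 15308 - \frac{86 i \sqrt{12117}}{7}$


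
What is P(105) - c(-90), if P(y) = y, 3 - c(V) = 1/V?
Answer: 9179/90 ≈ 101.99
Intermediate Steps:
c(V) = 3 - 1/V
P(105) - c(-90) = 105 - (3 - 1/(-90)) = 105 - (3 - 1*(-1/90)) = 105 - (3 + 1/90) = 105 - 1*271/90 = 105 - 271/90 = 9179/90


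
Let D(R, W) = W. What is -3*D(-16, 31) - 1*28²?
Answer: -877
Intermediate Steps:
-3*D(-16, 31) - 1*28² = -3*31 - 1*28² = -93 - 1*784 = -93 - 784 = -877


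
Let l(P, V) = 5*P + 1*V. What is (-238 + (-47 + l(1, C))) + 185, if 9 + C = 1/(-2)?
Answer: -209/2 ≈ -104.50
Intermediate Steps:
C = -19/2 (C = -9 + 1/(-2) = -9 - 1/2 = -19/2 ≈ -9.5000)
l(P, V) = V + 5*P (l(P, V) = 5*P + V = V + 5*P)
(-238 + (-47 + l(1, C))) + 185 = (-238 + (-47 + (-19/2 + 5*1))) + 185 = (-238 + (-47 + (-19/2 + 5))) + 185 = (-238 + (-47 - 9/2)) + 185 = (-238 - 103/2) + 185 = -579/2 + 185 = -209/2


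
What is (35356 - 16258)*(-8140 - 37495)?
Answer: -871537230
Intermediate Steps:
(35356 - 16258)*(-8140 - 37495) = 19098*(-45635) = -871537230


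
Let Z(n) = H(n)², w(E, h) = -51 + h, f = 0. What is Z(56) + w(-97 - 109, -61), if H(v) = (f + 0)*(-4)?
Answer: -112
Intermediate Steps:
H(v) = 0 (H(v) = (0 + 0)*(-4) = 0*(-4) = 0)
Z(n) = 0 (Z(n) = 0² = 0)
Z(56) + w(-97 - 109, -61) = 0 + (-51 - 61) = 0 - 112 = -112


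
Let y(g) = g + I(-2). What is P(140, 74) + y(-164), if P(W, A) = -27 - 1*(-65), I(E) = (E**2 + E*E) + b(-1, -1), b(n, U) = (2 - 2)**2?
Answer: -118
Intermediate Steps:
b(n, U) = 0 (b(n, U) = 0**2 = 0)
I(E) = 2*E**2 (I(E) = (E**2 + E*E) + 0 = (E**2 + E**2) + 0 = 2*E**2 + 0 = 2*E**2)
y(g) = 8 + g (y(g) = g + 2*(-2)**2 = g + 2*4 = g + 8 = 8 + g)
P(W, A) = 38 (P(W, A) = -27 + 65 = 38)
P(140, 74) + y(-164) = 38 + (8 - 164) = 38 - 156 = -118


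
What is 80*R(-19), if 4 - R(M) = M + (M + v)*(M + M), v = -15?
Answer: -101520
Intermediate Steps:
R(M) = 4 - M - 2*M*(-15 + M) (R(M) = 4 - (M + (M - 15)*(M + M)) = 4 - (M + (-15 + M)*(2*M)) = 4 - (M + 2*M*(-15 + M)) = 4 + (-M - 2*M*(-15 + M)) = 4 - M - 2*M*(-15 + M))
80*R(-19) = 80*(4 - 2*(-19)² + 29*(-19)) = 80*(4 - 2*361 - 551) = 80*(4 - 722 - 551) = 80*(-1269) = -101520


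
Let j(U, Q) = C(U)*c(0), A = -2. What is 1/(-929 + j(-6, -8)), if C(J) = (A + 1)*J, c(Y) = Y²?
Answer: -1/929 ≈ -0.0010764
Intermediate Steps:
C(J) = -J (C(J) = (-2 + 1)*J = -J)
j(U, Q) = 0 (j(U, Q) = -U*0² = -U*0 = 0)
1/(-929 + j(-6, -8)) = 1/(-929 + 0) = 1/(-929) = -1/929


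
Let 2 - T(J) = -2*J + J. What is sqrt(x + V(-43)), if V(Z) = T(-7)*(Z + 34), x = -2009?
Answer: 2*I*sqrt(491) ≈ 44.317*I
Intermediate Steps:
T(J) = 2 + J (T(J) = 2 - (-2*J + J) = 2 - (-1)*J = 2 + J)
V(Z) = -170 - 5*Z (V(Z) = (2 - 7)*(Z + 34) = -5*(34 + Z) = -170 - 5*Z)
sqrt(x + V(-43)) = sqrt(-2009 + (-170 - 5*(-43))) = sqrt(-2009 + (-170 + 215)) = sqrt(-2009 + 45) = sqrt(-1964) = 2*I*sqrt(491)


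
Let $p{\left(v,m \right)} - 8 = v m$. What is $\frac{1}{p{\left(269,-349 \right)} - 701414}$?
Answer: $- \frac{1}{795287} \approx -1.2574 \cdot 10^{-6}$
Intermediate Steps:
$p{\left(v,m \right)} = 8 + m v$ ($p{\left(v,m \right)} = 8 + v m = 8 + m v$)
$\frac{1}{p{\left(269,-349 \right)} - 701414} = \frac{1}{\left(8 - 93881\right) - 701414} = \frac{1}{-93873 - 701414} = \frac{1}{-795287} = - \frac{1}{795287}$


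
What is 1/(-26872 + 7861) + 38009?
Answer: 722589098/19011 ≈ 38009.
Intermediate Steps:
1/(-26872 + 7861) + 38009 = 1/(-19011) + 38009 = -1/19011 + 38009 = 722589098/19011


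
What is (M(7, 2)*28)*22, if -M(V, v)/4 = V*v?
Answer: -34496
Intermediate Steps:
M(V, v) = -4*V*v
(M(7, 2)*28)*22 = (-4*7*2*28)*22 = -56*28*22 = -1568*22 = -34496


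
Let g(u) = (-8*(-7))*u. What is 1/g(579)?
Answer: 1/32424 ≈ 3.0841e-5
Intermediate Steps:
g(u) = 56*u
1/g(579) = 1/(56*579) = 1/32424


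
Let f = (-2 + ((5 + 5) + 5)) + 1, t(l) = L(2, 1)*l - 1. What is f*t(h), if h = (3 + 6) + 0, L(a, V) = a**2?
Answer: 490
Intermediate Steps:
h = 9 (h = 9 + 0 = 9)
t(l) = -1 + 4*l (t(l) = 2**2*l - 1 = 4*l - 1 = -1 + 4*l)
f = 14 (f = (-2 + (10 + 5)) + 1 = (-2 + 15) + 1 = 13 + 1 = 14)
f*t(h) = 14*(-1 + 4*9) = 14*(-1 + 36) = 14*35 = 490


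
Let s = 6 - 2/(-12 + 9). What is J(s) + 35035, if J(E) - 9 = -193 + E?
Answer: 104573/3 ≈ 34858.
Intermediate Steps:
s = 20/3 (s = 6 - 2/(-3) = 6 - 2*(-⅓) = 6 + ⅔ = 20/3 ≈ 6.6667)
J(E) = -184 + E (J(E) = 9 + (-193 + E) = -184 + E)
J(s) + 35035 = (-184 + 20/3) + 35035 = -532/3 + 35035 = 104573/3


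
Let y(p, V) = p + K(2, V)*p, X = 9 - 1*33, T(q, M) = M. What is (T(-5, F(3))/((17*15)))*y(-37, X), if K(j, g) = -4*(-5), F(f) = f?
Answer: -777/85 ≈ -9.1412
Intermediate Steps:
X = -24 (X = 9 - 33 = -24)
K(j, g) = 20
y(p, V) = 21*p (y(p, V) = p + 20*p = 21*p)
(T(-5, F(3))/((17*15)))*y(-37, X) = (3/((17*15)))*(21*(-37)) = (3/255)*(-777) = (3*(1/255))*(-777) = (1/85)*(-777) = -777/85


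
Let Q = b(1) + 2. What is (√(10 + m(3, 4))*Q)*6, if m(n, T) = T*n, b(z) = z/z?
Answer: 18*√22 ≈ 84.427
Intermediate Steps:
b(z) = 1
Q = 3 (Q = 1 + 2 = 3)
(√(10 + m(3, 4))*Q)*6 = (√(10 + 4*3)*3)*6 = (√(10 + 12)*3)*6 = (√22*3)*6 = (3*√22)*6 = 18*√22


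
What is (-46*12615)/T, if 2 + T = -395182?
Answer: 96715/65864 ≈ 1.4684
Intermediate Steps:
T = -395184 (T = -2 - 395182 = -395184)
(-46*12615)/T = -46*12615/(-395184) = -580290*(-1/395184) = 96715/65864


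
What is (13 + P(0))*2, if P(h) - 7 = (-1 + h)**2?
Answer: 42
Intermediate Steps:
P(h) = 7 + (-1 + h)**2
(13 + P(0))*2 = (13 + (7 + (-1 + 0)**2))*2 = (13 + (7 + (-1)**2))*2 = (13 + (7 + 1))*2 = (13 + 8)*2 = 21*2 = 42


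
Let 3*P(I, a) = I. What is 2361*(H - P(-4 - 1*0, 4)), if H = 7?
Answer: 19675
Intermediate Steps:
P(I, a) = I/3
2361*(H - P(-4 - 1*0, 4)) = 2361*(7 - (-4 - 1*0)/3) = 2361*(7 - (-4 + 0)/3) = 2361*(7 - (-4)/3) = 2361*(7 - 1*(-4/3)) = 2361*(7 + 4/3) = 2361*(25/3) = 19675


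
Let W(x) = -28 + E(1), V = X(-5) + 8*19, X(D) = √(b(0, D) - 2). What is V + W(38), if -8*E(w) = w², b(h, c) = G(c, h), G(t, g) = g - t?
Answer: 991/8 + √3 ≈ 125.61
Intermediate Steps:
b(h, c) = h - c
X(D) = √(-2 - D) (X(D) = √((0 - D) - 2) = √(-D - 2) = √(-2 - D))
V = 152 + √3 (V = √(-2 - 1*(-5)) + 8*19 = √(-2 + 5) + 152 = √3 + 152 = 152 + √3 ≈ 153.73)
E(w) = -w²/8
W(x) = -225/8 (W(x) = -28 - ⅛*1² = -28 - ⅛*1 = -28 - ⅛ = -225/8)
V + W(38) = (152 + √3) - 225/8 = 991/8 + √3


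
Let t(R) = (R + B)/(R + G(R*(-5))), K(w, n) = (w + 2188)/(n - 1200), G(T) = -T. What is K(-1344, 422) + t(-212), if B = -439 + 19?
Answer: -36367/61851 ≈ -0.58798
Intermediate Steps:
K(w, n) = (2188 + w)/(-1200 + n)
B = -420
t(R) = (-420 + R)/(6*R) (t(R) = (R - 420)/(R - R*(-5)) = (-420 + R)/(R - (-5)*R) = (-420 + R)/(R + 5*R) = (-420 + R)/((6*R)) = (-420 + R)*(1/(6*R)) = (-420 + R)/(6*R))
K(-1344, 422) + t(-212) = (2188 - 1344)/(-1200 + 422) + (⅙)*(-420 - 212)/(-212) = 844/(-778) + (⅙)*(-1/212)*(-632) = -1/778*844 + 79/159 = -422/389 + 79/159 = -36367/61851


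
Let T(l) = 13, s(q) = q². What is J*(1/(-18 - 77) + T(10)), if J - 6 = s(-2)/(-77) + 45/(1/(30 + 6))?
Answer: 154494332/7315 ≈ 21120.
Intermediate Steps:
J = 125198/77 (J = 6 + ((-2)²/(-77) + 45/(1/(30 + 6))) = 6 + (4*(-1/77) + 45/(1/36)) = 6 + (-4/77 + 45/(1/36)) = 6 + (-4/77 + 45*36) = 6 + (-4/77 + 1620) = 6 + 124736/77 = 125198/77 ≈ 1625.9)
J*(1/(-18 - 77) + T(10)) = 125198*(1/(-18 - 77) + 13)/77 = 125198*(1/(-95) + 13)/77 = 125198*(-1/95 + 13)/77 = (125198/77)*(1234/95) = 154494332/7315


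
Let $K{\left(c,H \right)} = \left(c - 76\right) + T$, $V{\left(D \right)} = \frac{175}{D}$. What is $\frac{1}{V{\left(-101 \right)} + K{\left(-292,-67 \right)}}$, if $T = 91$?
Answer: $- \frac{101}{28152} \approx -0.0035877$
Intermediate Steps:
$K{\left(c,H \right)} = 15 + c$ ($K{\left(c,H \right)} = \left(c - 76\right) + 91 = \left(-76 + c\right) + 91 = 15 + c$)
$\frac{1}{V{\left(-101 \right)} + K{\left(-292,-67 \right)}} = \frac{1}{\frac{175}{-101} + \left(15 - 292\right)} = \frac{1}{175 \left(- \frac{1}{101}\right) - 277} = \frac{1}{- \frac{175}{101} - 277} = \frac{1}{- \frac{28152}{101}} = - \frac{101}{28152}$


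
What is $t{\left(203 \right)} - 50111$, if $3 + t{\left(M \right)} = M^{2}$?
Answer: $-8905$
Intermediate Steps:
$t{\left(M \right)} = -3 + M^{2}$
$t{\left(203 \right)} - 50111 = \left(-3 + 203^{2}\right) - 50111 = \left(-3 + 41209\right) - 50111 = 41206 - 50111 = -8905$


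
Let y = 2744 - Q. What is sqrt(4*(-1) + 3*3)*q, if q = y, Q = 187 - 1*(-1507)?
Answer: 1050*sqrt(5) ≈ 2347.9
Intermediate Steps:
Q = 1694 (Q = 187 + 1507 = 1694)
y = 1050 (y = 2744 - 1*1694 = 2744 - 1694 = 1050)
q = 1050
sqrt(4*(-1) + 3*3)*q = sqrt(4*(-1) + 3*3)*1050 = sqrt(-4 + 9)*1050 = sqrt(5)*1050 = 1050*sqrt(5)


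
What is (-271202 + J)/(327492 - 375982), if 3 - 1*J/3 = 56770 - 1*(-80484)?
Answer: 10507/746 ≈ 14.084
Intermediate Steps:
J = -411753 (J = 9 - 3*(56770 - 1*(-80484)) = 9 - 3*(56770 + 80484) = 9 - 3*137254 = 9 - 411762 = -411753)
(-271202 + J)/(327492 - 375982) = (-271202 - 411753)/(327492 - 375982) = -682955/(-48490) = -682955*(-1/48490) = 10507/746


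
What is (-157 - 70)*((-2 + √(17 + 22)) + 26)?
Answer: -5448 - 227*√39 ≈ -6865.6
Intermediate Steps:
(-157 - 70)*((-2 + √(17 + 22)) + 26) = -227*((-2 + √39) + 26) = -227*(24 + √39) = -5448 - 227*√39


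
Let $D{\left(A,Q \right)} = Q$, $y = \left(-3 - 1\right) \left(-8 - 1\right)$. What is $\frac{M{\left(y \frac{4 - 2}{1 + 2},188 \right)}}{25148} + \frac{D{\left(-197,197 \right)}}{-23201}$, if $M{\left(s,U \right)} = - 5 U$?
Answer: $- \frac{6690774}{145864687} \approx -0.04587$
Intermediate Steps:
$y = 36$ ($y = \left(-4\right) \left(-9\right) = 36$)
$\frac{M{\left(y \frac{4 - 2}{1 + 2},188 \right)}}{25148} + \frac{D{\left(-197,197 \right)}}{-23201} = \frac{\left(-5\right) 188}{25148} + \frac{197}{-23201} = \left(-940\right) \frac{1}{25148} + 197 \left(- \frac{1}{23201}\right) = - \frac{235}{6287} - \frac{197}{23201} = - \frac{6690774}{145864687}$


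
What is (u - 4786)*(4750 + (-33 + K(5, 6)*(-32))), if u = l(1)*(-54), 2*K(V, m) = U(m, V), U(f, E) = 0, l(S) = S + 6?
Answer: -24358588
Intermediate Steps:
l(S) = 6 + S
K(V, m) = 0 (K(V, m) = (½)*0 = 0)
u = -378 (u = (6 + 1)*(-54) = 7*(-54) = -378)
(u - 4786)*(4750 + (-33 + K(5, 6)*(-32))) = (-378 - 4786)*(4750 + (-33 + 0*(-32))) = -5164*(4750 + (-33 + 0)) = -5164*(4750 - 33) = -5164*4717 = -24358588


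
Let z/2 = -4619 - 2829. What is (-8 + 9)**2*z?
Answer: -14896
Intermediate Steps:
z = -14896 (z = 2*(-4619 - 2829) = 2*(-7448) = -14896)
(-8 + 9)**2*z = (-8 + 9)**2*(-14896) = 1**2*(-14896) = 1*(-14896) = -14896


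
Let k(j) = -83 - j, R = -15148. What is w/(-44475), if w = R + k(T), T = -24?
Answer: 5069/14825 ≈ 0.34192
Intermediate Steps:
w = -15207 (w = -15148 + (-83 - 1*(-24)) = -15148 + (-83 + 24) = -15148 - 59 = -15207)
w/(-44475) = -15207/(-44475) = -15207*(-1/44475) = 5069/14825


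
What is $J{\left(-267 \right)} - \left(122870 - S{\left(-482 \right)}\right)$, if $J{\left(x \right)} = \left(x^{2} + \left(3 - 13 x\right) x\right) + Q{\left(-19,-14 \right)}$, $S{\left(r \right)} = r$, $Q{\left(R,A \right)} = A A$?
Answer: $-979425$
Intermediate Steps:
$Q{\left(R,A \right)} = A^{2}$
$J{\left(x \right)} = 196 + x^{2} + x \left(3 - 13 x\right)$ ($J{\left(x \right)} = \left(x^{2} + \left(3 - 13 x\right) x\right) + \left(-14\right)^{2} = \left(x^{2} + x \left(3 - 13 x\right)\right) + 196 = 196 + x^{2} + x \left(3 - 13 x\right)$)
$J{\left(-267 \right)} - \left(122870 - S{\left(-482 \right)}\right) = \left(196 - 12 \left(-267\right)^{2} + 3 \left(-267\right)\right) - \left(122870 - -482\right) = \left(196 - 855468 - 801\right) - \left(122870 + 482\right) = \left(196 - 855468 - 801\right) - 123352 = -856073 - 123352 = -979425$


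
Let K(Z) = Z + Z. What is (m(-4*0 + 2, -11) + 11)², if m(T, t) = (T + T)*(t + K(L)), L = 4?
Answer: 1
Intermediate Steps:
K(Z) = 2*Z
m(T, t) = 2*T*(8 + t) (m(T, t) = (T + T)*(t + 2*4) = (2*T)*(t + 8) = (2*T)*(8 + t) = 2*T*(8 + t))
(m(-4*0 + 2, -11) + 11)² = (2*(-4*0 + 2)*(8 - 11) + 11)² = (2*(0 + 2)*(-3) + 11)² = (2*2*(-3) + 11)² = (-12 + 11)² = (-1)² = 1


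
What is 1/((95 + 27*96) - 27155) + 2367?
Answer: 57915755/24468 ≈ 2367.0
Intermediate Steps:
1/((95 + 27*96) - 27155) + 2367 = 1/((95 + 2592) - 27155) + 2367 = 1/(2687 - 27155) + 2367 = 1/(-24468) + 2367 = -1/24468 + 2367 = 57915755/24468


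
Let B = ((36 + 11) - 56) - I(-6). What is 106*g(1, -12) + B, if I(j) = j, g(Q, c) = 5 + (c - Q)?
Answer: -851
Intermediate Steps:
g(Q, c) = 5 + c - Q
B = -3 (B = ((36 + 11) - 56) - 1*(-6) = (47 - 56) + 6 = -9 + 6 = -3)
106*g(1, -12) + B = 106*(5 - 12 - 1*1) - 3 = 106*(5 - 12 - 1) - 3 = 106*(-8) - 3 = -848 - 3 = -851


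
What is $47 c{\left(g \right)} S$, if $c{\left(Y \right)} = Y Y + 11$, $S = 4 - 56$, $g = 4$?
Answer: $-65988$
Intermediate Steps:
$S = -52$ ($S = 4 - 56 = -52$)
$c{\left(Y \right)} = 11 + Y^{2}$ ($c{\left(Y \right)} = Y^{2} + 11 = 11 + Y^{2}$)
$47 c{\left(g \right)} S = 47 \left(11 + 4^{2}\right) \left(-52\right) = 47 \left(11 + 16\right) \left(-52\right) = 47 \cdot 27 \left(-52\right) = 1269 \left(-52\right) = -65988$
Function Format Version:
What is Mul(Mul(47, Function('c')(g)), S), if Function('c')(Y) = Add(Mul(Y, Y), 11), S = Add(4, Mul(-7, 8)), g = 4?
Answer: -65988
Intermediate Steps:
S = -52 (S = Add(4, -56) = -52)
Function('c')(Y) = Add(11, Pow(Y, 2)) (Function('c')(Y) = Add(Pow(Y, 2), 11) = Add(11, Pow(Y, 2)))
Mul(Mul(47, Function('c')(g)), S) = Mul(Mul(47, Add(11, Pow(4, 2))), -52) = Mul(Mul(47, Add(11, 16)), -52) = Mul(Mul(47, 27), -52) = Mul(1269, -52) = -65988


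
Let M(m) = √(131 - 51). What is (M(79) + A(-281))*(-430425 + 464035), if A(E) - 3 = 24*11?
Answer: 8973870 + 134440*√5 ≈ 9.2745e+6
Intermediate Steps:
A(E) = 267 (A(E) = 3 + 24*11 = 3 + 264 = 267)
M(m) = 4*√5 (M(m) = √80 = 4*√5)
(M(79) + A(-281))*(-430425 + 464035) = (4*√5 + 267)*(-430425 + 464035) = (267 + 4*√5)*33610 = 8973870 + 134440*√5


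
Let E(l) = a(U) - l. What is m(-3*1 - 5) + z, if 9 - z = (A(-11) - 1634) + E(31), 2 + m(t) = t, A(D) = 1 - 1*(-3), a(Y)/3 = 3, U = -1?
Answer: 1651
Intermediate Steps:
a(Y) = 9 (a(Y) = 3*3 = 9)
A(D) = 4 (A(D) = 1 + 3 = 4)
E(l) = 9 - l
m(t) = -2 + t
z = 1661 (z = 9 - ((4 - 1634) + (9 - 1*31)) = 9 - (-1630 + (9 - 31)) = 9 - (-1630 - 22) = 9 - 1*(-1652) = 9 + 1652 = 1661)
m(-3*1 - 5) + z = (-2 + (-3*1 - 5)) + 1661 = (-2 + (-3 - 5)) + 1661 = (-2 - 8) + 1661 = -10 + 1661 = 1651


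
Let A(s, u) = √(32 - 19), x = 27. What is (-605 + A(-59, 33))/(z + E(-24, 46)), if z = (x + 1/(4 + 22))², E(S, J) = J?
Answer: -7436/9551 + 676*√13/525305 ≈ -0.77392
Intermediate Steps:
A(s, u) = √13
z = 494209/676 (z = (27 + 1/(4 + 22))² = (27 + 1/26)² = (703/26)² = 494209/676 ≈ 731.08)
(-605 + A(-59, 33))/(z + E(-24, 46)) = (-605 + √13)/(494209/676 + 46) = (-605 + √13)/(525305/676) = (-605 + √13)*(676/525305) = -7436/9551 + 676*√13/525305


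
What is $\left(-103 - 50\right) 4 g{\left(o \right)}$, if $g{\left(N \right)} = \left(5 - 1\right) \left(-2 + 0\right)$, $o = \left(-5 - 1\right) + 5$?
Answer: $4896$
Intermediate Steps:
$o = -1$ ($o = -6 + 5 = -1$)
$g{\left(N \right)} = -8$ ($g{\left(N \right)} = 4 \left(-2\right) = -8$)
$\left(-103 - 50\right) 4 g{\left(o \right)} = \left(-103 - 50\right) 4 \left(-8\right) = \left(-153\right) 4 \left(-8\right) = \left(-612\right) \left(-8\right) = 4896$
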